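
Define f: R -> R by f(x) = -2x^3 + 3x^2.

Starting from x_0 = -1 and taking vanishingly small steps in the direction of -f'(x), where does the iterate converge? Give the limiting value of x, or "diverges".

f'(x) = -6x(x - 1), so f'(-1) = -12.
Gradient descent moves in the -f' direction, i.e. x is increasing.
The nearest critical point in that direction is x = 0, where f'' = 6 > 0 (a local minimum). The iterate converges there.

0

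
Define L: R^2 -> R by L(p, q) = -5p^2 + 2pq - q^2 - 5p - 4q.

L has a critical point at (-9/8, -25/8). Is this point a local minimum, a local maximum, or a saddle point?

local maximum

The Hessian of L is constant: H = [[-10, 2], [2, -2]].
det(H) = (-10)·(-2) − 2² = 16.
det(H) > 0 and tr(H) = -12 < 0, so H is negative definite and the point is a local maximum.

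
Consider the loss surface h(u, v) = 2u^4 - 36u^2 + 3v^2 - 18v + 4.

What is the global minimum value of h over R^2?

-185

h(u,v) separates as P(u) + Q(v) + 4, so its minimum is min P + min Q + 4.
P'(u) = 8u(u - 3)(u + 3) vanishes at u ∈ {-3, 0, 3}; Q'(v) = 6v - 18 vanishes at v ∈ {3}.
Local minima of P (where P''>0): P(-3)=-162, P(3)=-162. Local minima of Q: Q(3)=-27.
So the global minimum of h is P(-3) + Q(3) + 4 = -162 − 27 + 4 = -185, attained at (-3, 3).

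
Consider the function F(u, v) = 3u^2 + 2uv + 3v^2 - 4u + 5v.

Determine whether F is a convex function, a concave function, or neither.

F is quadratic, so its Hessian is the constant matrix H = [[6, 2], [2, 6]].
det(H) = 32, tr(H) = 12.
det(H) > 0 and tr(H) > 0, so H is positive definite everywhere: convex.

convex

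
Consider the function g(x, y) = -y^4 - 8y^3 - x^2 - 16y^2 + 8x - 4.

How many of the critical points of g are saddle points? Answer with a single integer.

1

g separates as a function of x plus a function of y, so ∇g=0 decouples.
∂g/∂x = -2(x - 4) = 0 at x ∈ {4}; ∂g/∂y = -4y(y + 2)(y + 4) = 0 at y ∈ {-4, -2, 0}.
The Hessian is diagonal: diag(g_xx, g_yy). Second derivatives: g_xx(4)=-2; g_yy(-4)=-32, g_yy(-2)=16, g_yy(0)=-32.
Saddle points occur where the two diagonal entries have opposite signs: (4, -2). Count: 1.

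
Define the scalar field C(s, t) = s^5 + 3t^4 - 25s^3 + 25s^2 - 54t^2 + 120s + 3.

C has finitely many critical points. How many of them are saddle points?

6

C separates as a function of s plus a function of t, so ∇C=0 decouples.
∂C/∂s = 5(s - 3)(s - 2)(s + 1)(s + 4) = 0 at s ∈ {-4, -1, 2, 3}; ∂C/∂t = 12t(t - 3)(t + 3) = 0 at t ∈ {-3, 0, 3}.
The Hessian is diagonal: diag(C_ss, C_tt). Second derivatives: C_ss(-4)=-630, C_ss(-1)=180, C_ss(2)=-90, C_ss(3)=140; C_tt(-3)=216, C_tt(0)=-108, C_tt(3)=216.
Saddle points occur where the two diagonal entries have opposite signs: (-4, -3), (-4, 3), (-1, 0), (2, -3), (2, 3), (3, 0). Count: 6.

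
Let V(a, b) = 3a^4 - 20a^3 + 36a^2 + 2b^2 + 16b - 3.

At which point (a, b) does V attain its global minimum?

(0, -4)

V(a,b) separates as P(a) + Q(b) − 3, so its minimum is min P + min Q − 3.
P'(a) = 12a(a - 3)(a - 2) vanishes at a ∈ {0, 2, 3}; Q'(b) = 4b + 16 vanishes at b ∈ {-4}.
Local minima of P (where P''>0): P(0)=0, P(3)=27. Local minima of Q: Q(-4)=-32.
So the global minimum of V is P(0) + Q(-4) − 3 = 0 − 32 − 3 = -35, attained at (0, -4).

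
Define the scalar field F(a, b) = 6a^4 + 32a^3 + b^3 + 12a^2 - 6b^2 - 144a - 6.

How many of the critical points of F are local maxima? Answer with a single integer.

F separates as a function of a plus a function of b, so ∇F=0 decouples.
∂F/∂a = 24(a - 1)(a + 2)(a + 3) = 0 at a ∈ {-3, -2, 1}; ∂F/∂b = 3b(b - 4) = 0 at b ∈ {0, 4}.
The Hessian is diagonal: diag(F_aa, F_bb). Second derivatives: F_aa(-3)=96, F_aa(-2)=-72, F_aa(1)=288; F_bb(0)=-12, F_bb(4)=12.
Local maxima occur where both diagonal entries negative: (-2, 0). Count: 1.

1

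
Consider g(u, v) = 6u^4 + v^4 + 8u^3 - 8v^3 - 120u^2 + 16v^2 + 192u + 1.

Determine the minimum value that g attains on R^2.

-1663

g(u,v) separates as P(u) + Q(v) + 1, so its minimum is min P + min Q + 1.
P'(u) = 24(u - 2)(u - 1)(u + 4) vanishes at u ∈ {-4, 1, 2}; Q'(v) = 4v(v - 4)(v - 2) vanishes at v ∈ {0, 2, 4}.
Local minima of P (where P''>0): P(-4)=-1664, P(2)=64. Local minima of Q: Q(0)=0, Q(4)=0.
So the global minimum of g is P(-4) + Q(0) + 1 = -1664 + 0 + 1 = -1663, attained at (-4, 0).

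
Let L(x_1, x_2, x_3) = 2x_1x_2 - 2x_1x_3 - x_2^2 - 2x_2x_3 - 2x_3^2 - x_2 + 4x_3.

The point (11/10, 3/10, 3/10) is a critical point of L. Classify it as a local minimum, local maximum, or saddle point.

saddle point

The Hessian is constant: H = [[0, 2, -2], [2, -2, -2], [-2, -2, -4]].
Leading principal minors: Δ₁ = 0, Δ₂ = -4, Δ₃ = 40.
The minors fit neither the all-positive nor the alternating-sign pattern, so H is indefinite: a saddle point.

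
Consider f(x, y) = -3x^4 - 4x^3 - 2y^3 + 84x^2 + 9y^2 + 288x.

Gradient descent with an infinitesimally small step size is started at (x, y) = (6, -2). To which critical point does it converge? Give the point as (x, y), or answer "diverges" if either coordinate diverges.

diverges

f is separable, so gradient descent decouples: x follows -∂f/∂x, y follows -∂f/∂y.
∂f/∂x = -12(x - 4)(x + 2)(x + 3); at x=6 this is -1728, so x increases.
∂f/∂y = -6y(y - 3); at y=-2 this is -60, so y increases.
The x-coordinate has no critical point in that direction and runs off to infinity.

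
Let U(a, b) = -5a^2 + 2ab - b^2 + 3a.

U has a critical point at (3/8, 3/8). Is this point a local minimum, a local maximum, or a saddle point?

local maximum

The Hessian of U is constant: H = [[-10, 2], [2, -2]].
det(H) = (-10)·(-2) − 2² = 16.
det(H) > 0 and tr(H) = -12 < 0, so H is negative definite and the point is a local maximum.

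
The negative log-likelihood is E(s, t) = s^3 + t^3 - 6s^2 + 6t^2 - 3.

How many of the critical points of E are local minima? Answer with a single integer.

E separates as a function of s plus a function of t, so ∇E=0 decouples.
∂E/∂s = 3s(s - 4) = 0 at s ∈ {0, 4}; ∂E/∂t = 3t(t + 4) = 0 at t ∈ {-4, 0}.
The Hessian is diagonal: diag(E_ss, E_tt). Second derivatives: E_ss(0)=-12, E_ss(4)=12; E_tt(-4)=-12, E_tt(0)=12.
Local minima occur where both diagonal entries positive: (4, 0). Count: 1.

1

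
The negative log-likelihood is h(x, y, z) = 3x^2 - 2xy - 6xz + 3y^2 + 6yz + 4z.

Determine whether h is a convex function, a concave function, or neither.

h is quadratic, so its Hessian is the constant matrix H = [[6, -2, -6], [-2, 6, 6], [-6, 6, 0]].
Leading principal minors: 6, 32, -288.
Neither pattern holds ⇒ H is indefinite ⇒ neither convex nor concave.

neither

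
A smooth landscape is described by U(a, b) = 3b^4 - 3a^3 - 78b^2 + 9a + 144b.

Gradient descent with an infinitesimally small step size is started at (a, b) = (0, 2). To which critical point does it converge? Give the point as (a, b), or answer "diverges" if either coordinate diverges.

U is separable, so gradient descent decouples: a follows -∂U/∂a, b follows -∂U/∂b.
∂U/∂a = -9(a - 1)(a + 1); at a=0 this is 9, so a decreases.
∂U/∂b = 12(b - 3)(b - 1)(b + 4); at b=2 this is -72, so b increases.
a converges to its nearest critical value -1 (a local min of the a-part); b converges to 3. The iterate converges to (-1, 3).

(-1, 3)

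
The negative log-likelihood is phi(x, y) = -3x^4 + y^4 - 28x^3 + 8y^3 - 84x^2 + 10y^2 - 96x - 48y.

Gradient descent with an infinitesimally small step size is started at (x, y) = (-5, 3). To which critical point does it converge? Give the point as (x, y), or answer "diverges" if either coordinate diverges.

diverges

phi is separable, so gradient descent decouples: x follows -∂phi/∂x, y follows -∂phi/∂y.
∂phi/∂x = -12(x + 1)(x + 2)(x + 4); at x=-5 this is 144, so x decreases.
∂phi/∂y = 4(y - 1)(y + 3)(y + 4); at y=3 this is 336, so y decreases.
The x-coordinate has no critical point in that direction and runs off to infinity.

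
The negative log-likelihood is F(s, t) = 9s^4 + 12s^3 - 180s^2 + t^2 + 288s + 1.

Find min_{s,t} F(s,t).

F(s,t) separates as P(s) + Q(t) + 1, so its minimum is min P + min Q + 1.
P'(s) = 36(s - 2)(s - 1)(s + 4) vanishes at s ∈ {-4, 1, 2}; Q'(t) = 2t vanishes at t ∈ {0}.
Local minima of P (where P''>0): P(-4)=-2496, P(2)=96. Local minima of Q: Q(0)=0.
So the global minimum of F is P(-4) + Q(0) + 1 = -2496 + 0 + 1 = -2495, attained at (-4, 0).

-2495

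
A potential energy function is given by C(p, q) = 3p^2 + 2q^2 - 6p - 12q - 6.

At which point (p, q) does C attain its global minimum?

(1, 3)

C(p,q) separates as A(p) + B(q) − 6, so its minimum is min A + min B − 6.
A'(p) = 6p - 6 vanishes at p ∈ {1}; B'(q) = 4q - 12 vanishes at q ∈ {3}.
Local minima of A (where A''>0): A(1)=-3. Local minima of B: B(3)=-18.
So the global minimum of C is A(1) + B(3) − 6 = -3 − 18 − 6 = -27, attained at (1, 3).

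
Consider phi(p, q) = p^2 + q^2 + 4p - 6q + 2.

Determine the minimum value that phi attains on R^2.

-11

phi(p,q) separates as A(p) + B(q) + 2, so its minimum is min A + min B + 2.
A'(p) = 2p + 4 vanishes at p ∈ {-2}; B'(q) = 2q - 6 vanishes at q ∈ {3}.
Local minima of A (where A''>0): A(-2)=-4. Local minima of B: B(3)=-9.
So the global minimum of phi is A(-2) + B(3) + 2 = -4 − 9 + 2 = -11, attained at (-2, 3).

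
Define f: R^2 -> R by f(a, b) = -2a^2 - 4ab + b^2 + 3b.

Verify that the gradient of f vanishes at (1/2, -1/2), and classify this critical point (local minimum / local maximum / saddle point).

saddle point

∇f = (-4a - 4b, -4a + 2b + 3); substituting (1/2, -1/2) gives ∇f = (0, 0), so (1/2, -1/2) is indeed a critical point.
The Hessian of f is constant: H = [[-4, -4], [-4, 2]].
det(H) = (-4)·2 − (-4)² = -24.
Since det(H) < 0, H is indefinite and the critical point is a saddle point.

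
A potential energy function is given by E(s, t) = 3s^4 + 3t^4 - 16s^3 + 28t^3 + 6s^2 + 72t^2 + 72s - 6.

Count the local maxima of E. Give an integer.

E separates as a function of s plus a function of t, so ∇E=0 decouples.
∂E/∂s = 12(s - 3)(s - 2)(s + 1) = 0 at s ∈ {-1, 2, 3}; ∂E/∂t = 12t(t + 3)(t + 4) = 0 at t ∈ {-4, -3, 0}.
The Hessian is diagonal: diag(E_ss, E_tt). Second derivatives: E_ss(-1)=144, E_ss(2)=-36, E_ss(3)=48; E_tt(-4)=48, E_tt(-3)=-36, E_tt(0)=144.
Local maxima occur where both diagonal entries negative: (2, -3). Count: 1.

1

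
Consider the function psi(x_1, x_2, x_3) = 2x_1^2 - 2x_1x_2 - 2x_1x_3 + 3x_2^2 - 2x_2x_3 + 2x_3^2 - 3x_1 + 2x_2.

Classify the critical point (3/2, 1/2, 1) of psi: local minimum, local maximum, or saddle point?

The Hessian is constant: H = [[4, -2, -2], [-2, 6, -2], [-2, -2, 4]].
Leading principal minors: Δ₁ = 4, Δ₂ = 20, Δ₃ = 24.
All leading minors are positive, so H is positive definite: a local minimum.

local minimum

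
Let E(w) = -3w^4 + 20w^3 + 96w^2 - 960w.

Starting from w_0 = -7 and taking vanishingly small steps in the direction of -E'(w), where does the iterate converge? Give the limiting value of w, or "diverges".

diverges

E'(w) = -12(w - 5)(w - 4)(w + 4), so E'(-7) = 4752.
Gradient descent moves in the -E' direction, i.e. w is decreasing.
There is no critical point below w=-7, and E' keeps the same sign, so the iterate runs off to −∞.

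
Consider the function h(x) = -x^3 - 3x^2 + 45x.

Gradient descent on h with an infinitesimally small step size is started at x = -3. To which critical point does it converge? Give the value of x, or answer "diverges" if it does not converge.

-5

h'(x) = -3(x - 3)(x + 5), so h'(-3) = 36.
Gradient descent moves in the -h' direction, i.e. x is decreasing.
The nearest critical point in that direction is x = -5, where h'' = 24 > 0 (a local minimum). The iterate converges there.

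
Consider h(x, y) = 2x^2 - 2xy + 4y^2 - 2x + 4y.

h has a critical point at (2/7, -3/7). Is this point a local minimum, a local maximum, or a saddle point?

local minimum

The Hessian of h is constant: H = [[4, -2], [-2, 8]].
det(H) = 4·8 − (-2)² = 28.
det(H) > 0 and tr(H) = 12 > 0, so H is positive definite and the point is a local minimum.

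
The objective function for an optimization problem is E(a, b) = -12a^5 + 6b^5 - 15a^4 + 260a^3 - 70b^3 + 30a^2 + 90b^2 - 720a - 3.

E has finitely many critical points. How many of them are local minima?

E separates as a function of a plus a function of b, so ∇E=0 decouples.
∂E/∂a = -60(a - 3)(a - 1)(a + 1)(a + 4) = 0 at a ∈ {-4, -1, 1, 3}; ∂E/∂b = 30b(b - 2)(b - 1)(b + 3) = 0 at b ∈ {-3, 0, 1, 2}.
The Hessian is diagonal: diag(E_aa, E_bb). Second derivatives: E_aa(-4)=6300, E_aa(-1)=-1440, E_aa(1)=1200, E_aa(3)=-3360; E_bb(-3)=-1800, E_bb(0)=180, E_bb(1)=-120, E_bb(2)=300.
Local minima occur where both diagonal entries positive: (-4, 0), (-4, 2), (1, 0), (1, 2). Count: 4.

4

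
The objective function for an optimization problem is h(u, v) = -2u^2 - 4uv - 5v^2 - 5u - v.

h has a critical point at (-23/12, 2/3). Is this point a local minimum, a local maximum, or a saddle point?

local maximum

The Hessian of h is constant: H = [[-4, -4], [-4, -10]].
det(H) = (-4)·(-10) − (-4)² = 24.
det(H) > 0 and tr(H) = -14 < 0, so H is negative definite and the point is a local maximum.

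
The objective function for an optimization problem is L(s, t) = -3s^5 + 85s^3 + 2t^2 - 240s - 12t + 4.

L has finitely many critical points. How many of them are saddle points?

2

L separates as a function of s plus a function of t, so ∇L=0 decouples.
∂L/∂s = -15(s - 4)(s - 1)(s + 1)(s + 4) = 0 at s ∈ {-4, -1, 1, 4}; ∂L/∂t = 4(t - 3) = 0 at t ∈ {3}.
The Hessian is diagonal: diag(L_ss, L_tt). Second derivatives: L_ss(-4)=1800, L_ss(-1)=-450, L_ss(1)=450, L_ss(4)=-1800; L_tt(3)=4.
Saddle points occur where the two diagonal entries have opposite signs: (-1, 3), (4, 3). Count: 2.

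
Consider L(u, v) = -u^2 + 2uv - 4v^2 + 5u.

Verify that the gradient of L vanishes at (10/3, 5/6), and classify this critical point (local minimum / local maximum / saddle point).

∇L = (-2u + 2v + 5, 2u - 8v); substituting (10/3, 5/6) gives ∇L = (0, 0), so (10/3, 5/6) is indeed a critical point.
The Hessian of L is constant: H = [[-2, 2], [2, -8]].
det(H) = (-2)·(-8) − 2² = 12.
det(H) > 0 and tr(H) = -10 < 0, so H is negative definite and the point is a local maximum.

local maximum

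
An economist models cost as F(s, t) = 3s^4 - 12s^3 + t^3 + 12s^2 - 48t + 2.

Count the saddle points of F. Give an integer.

3

F separates as a function of s plus a function of t, so ∇F=0 decouples.
∂F/∂s = 12s(s - 2)(s - 1) = 0 at s ∈ {0, 1, 2}; ∂F/∂t = 3(t - 4)(t + 4) = 0 at t ∈ {-4, 4}.
The Hessian is diagonal: diag(F_ss, F_tt). Second derivatives: F_ss(0)=24, F_ss(1)=-12, F_ss(2)=24; F_tt(-4)=-24, F_tt(4)=24.
Saddle points occur where the two diagonal entries have opposite signs: (0, -4), (1, 4), (2, -4). Count: 3.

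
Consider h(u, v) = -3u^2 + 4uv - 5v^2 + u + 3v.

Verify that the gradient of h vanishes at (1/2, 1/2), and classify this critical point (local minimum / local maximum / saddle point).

∇h = (-6u + 4v + 1, 4u - 10v + 3); substituting (1/2, 1/2) gives ∇h = (0, 0), so (1/2, 1/2) is indeed a critical point.
The Hessian of h is constant: H = [[-6, 4], [4, -10]].
det(H) = (-6)·(-10) − 4² = 44.
det(H) > 0 and tr(H) = -16 < 0, so H is negative definite and the point is a local maximum.

local maximum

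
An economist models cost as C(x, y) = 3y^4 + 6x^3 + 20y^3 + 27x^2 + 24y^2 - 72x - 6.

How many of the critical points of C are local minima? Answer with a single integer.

C separates as a function of x plus a function of y, so ∇C=0 decouples.
∂C/∂x = 18(x - 1)(x + 4) = 0 at x ∈ {-4, 1}; ∂C/∂y = 12y(y + 1)(y + 4) = 0 at y ∈ {-4, -1, 0}.
The Hessian is diagonal: diag(C_xx, C_yy). Second derivatives: C_xx(-4)=-90, C_xx(1)=90; C_yy(-4)=144, C_yy(-1)=-36, C_yy(0)=48.
Local minima occur where both diagonal entries positive: (1, -4), (1, 0). Count: 2.

2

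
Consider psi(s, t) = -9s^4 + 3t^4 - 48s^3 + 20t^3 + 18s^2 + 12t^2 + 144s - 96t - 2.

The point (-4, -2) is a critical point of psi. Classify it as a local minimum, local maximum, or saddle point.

The mixed partial ∂²psi/∂s∂t is 0, so the Hessian at any point is diag(psi_ss, psi_tt) = diag(36(-3s^2 - 8s + 1), 12(3t^2 + 10t + 2)).
At (-4, -2): H = diag(-540, -72).
Both eigenvalues are negative, so H is negative definite: a local maximum.

local maximum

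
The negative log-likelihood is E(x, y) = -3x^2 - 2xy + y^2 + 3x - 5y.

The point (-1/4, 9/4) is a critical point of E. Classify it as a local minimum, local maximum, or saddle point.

saddle point

The Hessian of E is constant: H = [[-6, -2], [-2, 2]].
det(H) = (-6)·2 − (-2)² = -16.
Since det(H) < 0, H is indefinite and the critical point is a saddle point.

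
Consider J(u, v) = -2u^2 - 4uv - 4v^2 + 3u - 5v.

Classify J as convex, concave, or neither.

concave

J is quadratic, so its Hessian is the constant matrix H = [[-4, -4], [-4, -8]].
det(H) = 16, tr(H) = -12.
det(H) > 0 and tr(H) < 0, so H is negative definite everywhere: concave.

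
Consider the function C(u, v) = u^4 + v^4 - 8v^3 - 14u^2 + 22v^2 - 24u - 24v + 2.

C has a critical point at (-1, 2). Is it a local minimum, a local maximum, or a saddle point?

The mixed partial ∂²C/∂u∂v is 0, so the Hessian at any point is diag(C_uu, C_vv) = diag(4(3u^2 - 7), 4(3v^2 - 12v + 11)).
At (-1, 2): H = diag(-16, -4).
Both eigenvalues are negative, so H is negative definite: a local maximum.

local maximum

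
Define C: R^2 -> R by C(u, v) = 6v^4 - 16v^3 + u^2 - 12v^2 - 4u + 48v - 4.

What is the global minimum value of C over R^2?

-46

C(u,v) separates as P(u) + Q(v) − 4, so its minimum is min P + min Q − 4.
P'(u) = 2u - 4 vanishes at u ∈ {2}; Q'(v) = 24(v - 2)(v - 1)(v + 1) vanishes at v ∈ {-1, 1, 2}.
Local minima of P (where P''>0): P(2)=-4. Local minima of Q: Q(-1)=-38, Q(2)=16.
So the global minimum of C is P(2) + Q(-1) − 4 = -4 − 38 − 4 = -46, attained at (2, -1).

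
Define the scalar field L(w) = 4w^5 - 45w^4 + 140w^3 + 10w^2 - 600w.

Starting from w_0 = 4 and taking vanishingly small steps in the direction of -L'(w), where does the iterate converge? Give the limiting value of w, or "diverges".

L'(w) = 20(w - 5)(w - 3)(w - 2)(w + 1), so L'(4) = -200.
Gradient descent moves in the -L' direction, i.e. w is increasing.
The nearest critical point in that direction is w = 5, where L'' = 720 > 0 (a local minimum). The iterate converges there.

5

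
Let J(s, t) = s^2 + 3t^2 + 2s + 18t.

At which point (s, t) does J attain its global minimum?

(-1, -3)

J(s,t) separates as P(s) + Q(t), so its minimum is min P + min Q.
P'(s) = 2s + 2 vanishes at s ∈ {-1}; Q'(t) = 6(t + 3) vanishes at t ∈ {-3}.
Local minima of P (where P''>0): P(-1)=-1. Local minima of Q: Q(-3)=-27.
So the global minimum of J is P(-1) + Q(-3) = -1 − 27 = -28, attained at (-1, -3).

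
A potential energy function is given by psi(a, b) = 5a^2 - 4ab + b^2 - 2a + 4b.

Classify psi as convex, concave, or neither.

psi is quadratic, so its Hessian is the constant matrix H = [[10, -4], [-4, 2]].
det(H) = 4, tr(H) = 12.
det(H) > 0 and tr(H) > 0, so H is positive definite everywhere: convex.

convex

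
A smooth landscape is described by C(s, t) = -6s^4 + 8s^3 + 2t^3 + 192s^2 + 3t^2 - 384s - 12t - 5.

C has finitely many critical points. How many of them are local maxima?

2

C separates as a function of s plus a function of t, so ∇C=0 decouples.
∂C/∂s = -24(s - 4)(s - 1)(s + 4) = 0 at s ∈ {-4, 1, 4}; ∂C/∂t = 6(t - 1)(t + 2) = 0 at t ∈ {-2, 1}.
The Hessian is diagonal: diag(C_ss, C_tt). Second derivatives: C_ss(-4)=-960, C_ss(1)=360, C_ss(4)=-576; C_tt(-2)=-18, C_tt(1)=18.
Local maxima occur where both diagonal entries negative: (-4, -2), (4, -2). Count: 2.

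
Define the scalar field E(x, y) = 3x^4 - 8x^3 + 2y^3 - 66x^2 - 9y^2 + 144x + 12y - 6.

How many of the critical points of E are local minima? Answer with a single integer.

E separates as a function of x plus a function of y, so ∇E=0 decouples.
∂E/∂x = 12(x - 4)(x - 1)(x + 3) = 0 at x ∈ {-3, 1, 4}; ∂E/∂y = 6(y - 2)(y - 1) = 0 at y ∈ {1, 2}.
The Hessian is diagonal: diag(E_xx, E_yy). Second derivatives: E_xx(-3)=336, E_xx(1)=-144, E_xx(4)=252; E_yy(1)=-6, E_yy(2)=6.
Local minima occur where both diagonal entries positive: (-3, 2), (4, 2). Count: 2.

2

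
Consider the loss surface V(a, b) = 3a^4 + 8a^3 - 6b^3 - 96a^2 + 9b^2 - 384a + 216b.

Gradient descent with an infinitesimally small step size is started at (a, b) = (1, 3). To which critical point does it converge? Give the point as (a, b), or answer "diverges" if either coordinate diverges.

(4, -3)

V is separable, so gradient descent decouples: a follows -∂V/∂a, b follows -∂V/∂b.
∂V/∂a = 12(a - 4)(a + 2)(a + 4); at a=1 this is -540, so a increases.
∂V/∂b = -18(b - 4)(b + 3); at b=3 this is 108, so b decreases.
a converges to its nearest critical value 4 (a local min of the a-part); b converges to -3. The iterate converges to (4, -3).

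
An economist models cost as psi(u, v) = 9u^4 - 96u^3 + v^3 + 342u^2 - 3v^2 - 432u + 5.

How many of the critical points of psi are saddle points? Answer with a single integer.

psi separates as a function of u plus a function of v, so ∇psi=0 decouples.
∂psi/∂u = 36(u - 4)(u - 3)(u - 1) = 0 at u ∈ {1, 3, 4}; ∂psi/∂v = 3v(v - 2) = 0 at v ∈ {0, 2}.
The Hessian is diagonal: diag(psi_uu, psi_vv). Second derivatives: psi_uu(1)=216, psi_uu(3)=-72, psi_uu(4)=108; psi_vv(0)=-6, psi_vv(2)=6.
Saddle points occur where the two diagonal entries have opposite signs: (1, 0), (3, 2), (4, 0). Count: 3.

3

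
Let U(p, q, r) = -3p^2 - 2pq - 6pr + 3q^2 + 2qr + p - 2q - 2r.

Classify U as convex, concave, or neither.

neither

U is quadratic, so its Hessian is the constant matrix H = [[-6, -2, -6], [-2, 6, 2], [-6, 2, 0]].
Leading principal minors: -6, -40, -144.
Neither pattern holds ⇒ H is indefinite ⇒ neither convex nor concave.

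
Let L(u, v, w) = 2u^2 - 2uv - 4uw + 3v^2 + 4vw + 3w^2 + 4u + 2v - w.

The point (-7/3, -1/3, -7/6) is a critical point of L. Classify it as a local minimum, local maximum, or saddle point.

local minimum

The Hessian is constant: H = [[4, -2, -4], [-2, 6, 4], [-4, 4, 6]].
Leading principal minors: Δ₁ = 4, Δ₂ = 20, Δ₃ = 24.
All leading minors are positive, so H is positive definite: a local minimum.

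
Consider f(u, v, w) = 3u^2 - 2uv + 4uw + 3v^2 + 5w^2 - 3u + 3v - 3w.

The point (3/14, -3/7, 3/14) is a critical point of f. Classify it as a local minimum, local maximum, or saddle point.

The Hessian is constant: H = [[6, -2, 4], [-2, 6, 0], [4, 0, 10]].
Leading principal minors: Δ₁ = 6, Δ₂ = 32, Δ₃ = 224.
All leading minors are positive, so H is positive definite: a local minimum.

local minimum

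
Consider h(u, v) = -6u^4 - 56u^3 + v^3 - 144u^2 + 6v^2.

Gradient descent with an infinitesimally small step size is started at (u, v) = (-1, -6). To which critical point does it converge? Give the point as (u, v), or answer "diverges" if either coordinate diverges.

diverges

h is separable, so gradient descent decouples: u follows -∂h/∂u, v follows -∂h/∂v.
∂h/∂u = -24u(u + 3)(u + 4); at u=-1 this is 144, so u decreases.
∂h/∂v = 3v(v + 4); at v=-6 this is 36, so v decreases.
The v-coordinate has no critical point in that direction and runs off to infinity.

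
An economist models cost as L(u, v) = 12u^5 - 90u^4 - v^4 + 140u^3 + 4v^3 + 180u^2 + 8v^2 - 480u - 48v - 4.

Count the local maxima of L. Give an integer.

L separates as a function of u plus a function of v, so ∇L=0 decouples.
∂L/∂u = 60(u - 4)(u - 2)(u - 1)(u + 1) = 0 at u ∈ {-1, 1, 2, 4}; ∂L/∂v = -4(v - 3)(v - 2)(v + 2) = 0 at v ∈ {-2, 2, 3}.
The Hessian is diagonal: diag(L_uu, L_vv). Second derivatives: L_uu(-1)=-1800, L_uu(1)=360, L_uu(2)=-360, L_uu(4)=1800; L_vv(-2)=-80, L_vv(2)=16, L_vv(3)=-20.
Local maxima occur where both diagonal entries negative: (-1, -2), (-1, 3), (2, -2), (2, 3). Count: 4.

4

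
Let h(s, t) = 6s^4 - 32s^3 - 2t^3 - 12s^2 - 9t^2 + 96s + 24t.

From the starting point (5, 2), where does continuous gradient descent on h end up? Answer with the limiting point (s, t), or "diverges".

diverges

h is separable, so gradient descent decouples: s follows -∂h/∂s, t follows -∂h/∂t.
∂h/∂s = 24(s - 4)(s - 1)(s + 1); at s=5 this is 576, so s decreases.
∂h/∂t = -6(t - 1)(t + 4); at t=2 this is -36, so t increases.
The t-coordinate has no critical point in that direction and runs off to infinity.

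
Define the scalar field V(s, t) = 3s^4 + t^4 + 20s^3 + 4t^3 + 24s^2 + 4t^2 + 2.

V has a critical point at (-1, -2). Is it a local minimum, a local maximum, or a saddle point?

saddle point

The mixed partial ∂²V/∂s∂t is 0, so the Hessian at any point is diag(V_ss, V_tt) = diag(12(3s^2 + 10s + 4), 4(3t^2 + 6t + 2)).
At (-1, -2): H = diag(-36, 8).
The eigenvalues have opposite signs, so H is indefinite: a saddle point.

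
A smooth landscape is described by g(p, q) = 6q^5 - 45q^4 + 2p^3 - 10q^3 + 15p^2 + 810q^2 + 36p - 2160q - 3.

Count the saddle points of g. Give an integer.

g separates as a function of p plus a function of q, so ∇g=0 decouples.
∂g/∂p = 6(p + 2)(p + 3) = 0 at p ∈ {-3, -2}; ∂g/∂q = 30(q - 4)(q - 3)(q - 2)(q + 3) = 0 at q ∈ {-3, 2, 3, 4}.
The Hessian is diagonal: diag(g_pp, g_qq). Second derivatives: g_pp(-3)=-6, g_pp(-2)=6; g_qq(-3)=-6300, g_qq(2)=300, g_qq(3)=-180, g_qq(4)=420.
Saddle points occur where the two diagonal entries have opposite signs: (-3, 2), (-3, 4), (-2, -3), (-2, 3). Count: 4.

4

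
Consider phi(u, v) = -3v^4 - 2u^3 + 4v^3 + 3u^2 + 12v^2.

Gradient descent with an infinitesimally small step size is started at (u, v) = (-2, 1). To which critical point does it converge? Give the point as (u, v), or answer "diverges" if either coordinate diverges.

phi is separable, so gradient descent decouples: u follows -∂phi/∂u, v follows -∂phi/∂v.
∂phi/∂u = -6u(u - 1); at u=-2 this is -36, so u increases.
∂phi/∂v = -12v(v - 2)(v + 1); at v=1 this is 24, so v decreases.
u converges to its nearest critical value 0 (a local min of the u-part); v converges to 0. The iterate converges to (0, 0).

(0, 0)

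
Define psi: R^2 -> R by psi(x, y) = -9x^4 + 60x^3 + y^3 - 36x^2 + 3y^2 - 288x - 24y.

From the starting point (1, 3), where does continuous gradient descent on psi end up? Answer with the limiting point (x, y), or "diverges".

(2, 2)

psi is separable, so gradient descent decouples: x follows -∂psi/∂x, y follows -∂psi/∂y.
∂psi/∂x = -36(x - 4)(x - 2)(x + 1); at x=1 this is -216, so x increases.
∂psi/∂y = 3(y - 2)(y + 4); at y=3 this is 21, so y decreases.
x converges to its nearest critical value 2 (a local min of the x-part); y converges to 2. The iterate converges to (2, 2).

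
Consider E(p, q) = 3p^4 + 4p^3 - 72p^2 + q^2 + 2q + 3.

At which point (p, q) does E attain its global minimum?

E(p,q) separates as A(p) + B(q) + 3, so its minimum is min A + min B + 3.
A'(p) = 12p(p - 3)(p + 4) vanishes at p ∈ {-4, 0, 3}; B'(q) = 2q + 2 vanishes at q ∈ {-1}.
Local minima of A (where A''>0): A(-4)=-640, A(3)=-297. Local minima of B: B(-1)=-1.
So the global minimum of E is A(-4) + B(-1) + 3 = -640 − 1 + 3 = -638, attained at (-4, -1).

(-4, -1)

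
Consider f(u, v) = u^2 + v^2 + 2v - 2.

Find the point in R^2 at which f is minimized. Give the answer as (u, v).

(0, -1)

f(u,v) separates as P(u) + Q(v) − 2, so its minimum is min P + min Q − 2.
P'(u) = 2u vanishes at u ∈ {0}; Q'(v) = 2v + 2 vanishes at v ∈ {-1}.
Local minima of P (where P''>0): P(0)=0. Local minima of Q: Q(-1)=-1.
So the global minimum of f is P(0) + Q(-1) − 2 = 0 − 1 − 2 = -3, attained at (0, -1).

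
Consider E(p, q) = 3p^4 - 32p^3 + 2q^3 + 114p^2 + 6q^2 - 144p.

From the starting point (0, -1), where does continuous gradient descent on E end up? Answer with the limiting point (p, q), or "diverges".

E is separable, so gradient descent decouples: p follows -∂E/∂p, q follows -∂E/∂q.
∂E/∂p = 12(p - 4)(p - 3)(p - 1); at p=0 this is -144, so p increases.
∂E/∂q = 6q(q + 2); at q=-1 this is -6, so q increases.
p converges to its nearest critical value 1 (a local min of the p-part); q converges to 0. The iterate converges to (1, 0).

(1, 0)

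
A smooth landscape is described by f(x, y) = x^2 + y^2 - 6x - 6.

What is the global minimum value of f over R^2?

f(x,y) separates as P(x) + Q(y) − 6, so its minimum is min P + min Q − 6.
P'(x) = 2x - 6 vanishes at x ∈ {3}; Q'(y) = 2y vanishes at y ∈ {0}.
Local minima of P (where P''>0): P(3)=-9. Local minima of Q: Q(0)=0.
So the global minimum of f is P(3) + Q(0) − 6 = -9 + 0 − 6 = -15, attained at (3, 0).

-15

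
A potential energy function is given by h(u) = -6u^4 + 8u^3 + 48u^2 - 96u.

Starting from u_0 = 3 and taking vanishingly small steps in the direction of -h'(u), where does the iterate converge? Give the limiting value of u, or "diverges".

diverges

h'(u) = -24(u - 2)(u - 1)(u + 2), so h'(3) = -240.
Gradient descent moves in the -h' direction, i.e. u is increasing.
There is no critical point above u=3, and h' keeps the same sign, so the iterate runs off to +∞.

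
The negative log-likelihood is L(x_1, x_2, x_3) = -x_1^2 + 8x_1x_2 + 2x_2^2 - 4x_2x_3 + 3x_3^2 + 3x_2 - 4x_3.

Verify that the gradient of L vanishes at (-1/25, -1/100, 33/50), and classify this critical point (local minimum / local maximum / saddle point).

∇L = (-2x_1 + 8x_2, 8x_1 + 4x_2 - 4x_3 + 3, -4x_2 + 6x_3 - 4); substituting (-1/25, -1/100, 33/50) gives ∇L = (0, 0, 0), so (-1/25, -1/100, 33/50) is indeed a critical point.
The Hessian is constant: H = [[-2, 8, 0], [8, 4, -4], [0, -4, 6]].
Leading principal minors: Δ₁ = -2, Δ₂ = -72, Δ₃ = -400.
The minors fit neither the all-positive nor the alternating-sign pattern, so H is indefinite: a saddle point.

saddle point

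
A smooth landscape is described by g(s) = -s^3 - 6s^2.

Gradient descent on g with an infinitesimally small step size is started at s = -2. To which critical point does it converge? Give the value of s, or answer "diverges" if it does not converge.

g'(s) = -3s(s + 4), so g'(-2) = 12.
Gradient descent moves in the -g' direction, i.e. s is decreasing.
The nearest critical point in that direction is s = -4, where g'' = 12 > 0 (a local minimum). The iterate converges there.

-4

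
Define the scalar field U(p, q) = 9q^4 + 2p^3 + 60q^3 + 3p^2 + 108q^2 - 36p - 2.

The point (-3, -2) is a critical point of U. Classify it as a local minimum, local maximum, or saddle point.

The mixed partial ∂²U/∂p∂q is 0, so the Hessian at any point is diag(U_pp, U_qq) = diag(6(2p + 1), 36(3q^2 + 10q + 6)).
At (-3, -2): H = diag(-30, -72).
Both eigenvalues are negative, so H is negative definite: a local maximum.

local maximum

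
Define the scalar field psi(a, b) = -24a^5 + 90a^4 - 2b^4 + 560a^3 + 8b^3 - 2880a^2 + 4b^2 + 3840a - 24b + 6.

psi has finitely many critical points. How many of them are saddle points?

6

psi separates as a function of a plus a function of b, so ∇psi=0 decouples.
∂psi/∂a = -120(a - 4)(a - 2)(a - 1)(a + 4) = 0 at a ∈ {-4, 1, 2, 4}; ∂psi/∂b = -8(b - 3)(b - 1)(b + 1) = 0 at b ∈ {-1, 1, 3}.
The Hessian is diagonal: diag(psi_aa, psi_bb). Second derivatives: psi_aa(-4)=28800, psi_aa(1)=-1800, psi_aa(2)=1440, psi_aa(4)=-5760; psi_bb(-1)=-64, psi_bb(1)=32, psi_bb(3)=-64.
Saddle points occur where the two diagonal entries have opposite signs: (-4, -1), (-4, 3), (1, 1), (2, -1), (2, 3), (4, 1). Count: 6.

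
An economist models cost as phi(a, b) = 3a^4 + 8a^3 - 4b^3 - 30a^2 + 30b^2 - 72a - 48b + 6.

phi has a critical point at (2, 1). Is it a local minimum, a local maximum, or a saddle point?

The mixed partial ∂²phi/∂a∂b is 0, so the Hessian at any point is diag(phi_aa, phi_bb) = diag(12(3a^2 + 4a - 5), 12(-2b + 5)).
At (2, 1): H = diag(180, 36).
Both eigenvalues are positive, so H is positive definite: a local minimum.

local minimum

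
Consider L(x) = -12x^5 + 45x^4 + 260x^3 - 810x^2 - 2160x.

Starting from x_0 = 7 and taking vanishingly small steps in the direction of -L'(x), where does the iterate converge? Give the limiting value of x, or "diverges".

L'(x) = -60(x - 4)(x - 3)(x + 1)(x + 3), so L'(7) = -57600.
Gradient descent moves in the -L' direction, i.e. x is increasing.
There is no critical point above x=7, and L' keeps the same sign, so the iterate runs off to +∞.

diverges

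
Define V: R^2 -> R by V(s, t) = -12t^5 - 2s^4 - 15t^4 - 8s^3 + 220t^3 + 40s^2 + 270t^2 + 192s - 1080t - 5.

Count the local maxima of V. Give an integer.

V separates as a function of s plus a function of t, so ∇V=0 decouples.
∂V/∂s = -8(s - 3)(s + 2)(s + 4) = 0 at s ∈ {-4, -2, 3}; ∂V/∂t = -60(t - 3)(t - 1)(t + 2)(t + 3) = 0 at t ∈ {-3, -2, 1, 3}.
The Hessian is diagonal: diag(V_ss, V_tt). Second derivatives: V_ss(-4)=-112, V_ss(-2)=80, V_ss(3)=-280; V_tt(-3)=1440, V_tt(-2)=-900, V_tt(1)=1440, V_tt(3)=-3600.
Local maxima occur where both diagonal entries negative: (-4, -2), (-4, 3), (3, -2), (3, 3). Count: 4.

4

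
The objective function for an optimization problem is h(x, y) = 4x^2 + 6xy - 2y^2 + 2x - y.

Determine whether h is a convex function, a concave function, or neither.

neither

h is quadratic, so its Hessian is the constant matrix H = [[8, 6], [6, -4]].
det(H) = -68, tr(H) = 4.
det(H) < 0, so H is indefinite: neither convex nor concave.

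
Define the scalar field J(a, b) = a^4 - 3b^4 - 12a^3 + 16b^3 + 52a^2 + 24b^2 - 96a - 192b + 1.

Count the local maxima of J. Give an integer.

J separates as a function of a plus a function of b, so ∇J=0 decouples.
∂J/∂a = 4(a - 4)(a - 3)(a - 2) = 0 at a ∈ {2, 3, 4}; ∂J/∂b = -12(b - 4)(b - 2)(b + 2) = 0 at b ∈ {-2, 2, 4}.
The Hessian is diagonal: diag(J_aa, J_bb). Second derivatives: J_aa(2)=8, J_aa(3)=-4, J_aa(4)=8; J_bb(-2)=-288, J_bb(2)=96, J_bb(4)=-144.
Local maxima occur where both diagonal entries negative: (3, -2), (3, 4). Count: 2.

2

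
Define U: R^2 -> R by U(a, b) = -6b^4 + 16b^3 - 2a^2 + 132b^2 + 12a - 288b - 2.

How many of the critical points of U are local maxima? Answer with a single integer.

2

U separates as a function of a plus a function of b, so ∇U=0 decouples.
∂U/∂a = -4(a - 3) = 0 at a ∈ {3}; ∂U/∂b = -24(b - 4)(b - 1)(b + 3) = 0 at b ∈ {-3, 1, 4}.
The Hessian is diagonal: diag(U_aa, U_bb). Second derivatives: U_aa(3)=-4; U_bb(-3)=-672, U_bb(1)=288, U_bb(4)=-504.
Local maxima occur where both diagonal entries negative: (3, -3), (3, 4). Count: 2.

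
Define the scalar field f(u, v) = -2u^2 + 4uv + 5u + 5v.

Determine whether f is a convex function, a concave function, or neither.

f is quadratic, so its Hessian is the constant matrix H = [[-4, 4], [4, 0]].
det(H) = -16, tr(H) = -4.
det(H) < 0, so H is indefinite: neither convex nor concave.

neither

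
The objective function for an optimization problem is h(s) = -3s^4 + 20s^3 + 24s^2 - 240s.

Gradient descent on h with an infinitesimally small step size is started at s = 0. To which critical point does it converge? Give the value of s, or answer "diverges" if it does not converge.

h'(s) = -12(s - 5)(s - 2)(s + 2), so h'(0) = -240.
Gradient descent moves in the -h' direction, i.e. s is increasing.
The nearest critical point in that direction is s = 2, where h'' = 144 > 0 (a local minimum). The iterate converges there.

2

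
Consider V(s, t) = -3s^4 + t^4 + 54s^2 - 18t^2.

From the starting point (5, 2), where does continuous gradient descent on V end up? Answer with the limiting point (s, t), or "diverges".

V is separable, so gradient descent decouples: s follows -∂V/∂s, t follows -∂V/∂t.
∂V/∂s = -12s(s - 3)(s + 3); at s=5 this is -960, so s increases.
∂V/∂t = 4t(t - 3)(t + 3); at t=2 this is -40, so t increases.
The s-coordinate has no critical point in that direction and runs off to infinity.

diverges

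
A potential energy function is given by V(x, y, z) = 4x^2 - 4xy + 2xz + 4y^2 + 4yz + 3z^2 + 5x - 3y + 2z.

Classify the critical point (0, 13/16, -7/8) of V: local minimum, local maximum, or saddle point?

The Hessian is constant: H = [[8, -4, 2], [-4, 8, 4], [2, 4, 6]].
Leading principal minors: Δ₁ = 8, Δ₂ = 48, Δ₃ = 64.
All leading minors are positive, so H is positive definite: a local minimum.

local minimum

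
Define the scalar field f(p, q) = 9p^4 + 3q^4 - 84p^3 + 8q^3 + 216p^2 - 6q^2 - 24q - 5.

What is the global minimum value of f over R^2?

f(p,q) separates as A(p) + B(q) − 5, so its minimum is min A + min B − 5.
A'(p) = 36p(p - 4)(p - 3) vanishes at p ∈ {0, 3, 4}; B'(q) = 12(q - 1)(q + 1)(q + 2) vanishes at q ∈ {-2, -1, 1}.
Local minima of A (where A''>0): A(0)=0, A(4)=384. Local minima of B: B(-2)=8, B(1)=-19.
So the global minimum of f is A(0) + B(1) − 5 = 0 − 19 − 5 = -24, attained at (0, 1).

-24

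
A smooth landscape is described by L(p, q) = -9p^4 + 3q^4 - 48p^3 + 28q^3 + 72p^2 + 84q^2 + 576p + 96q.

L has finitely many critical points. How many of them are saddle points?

L separates as a function of p plus a function of q, so ∇L=0 decouples.
∂L/∂p = -36(p - 2)(p + 2)(p + 4) = 0 at p ∈ {-4, -2, 2}; ∂L/∂q = 12(q + 1)(q + 2)(q + 4) = 0 at q ∈ {-4, -2, -1}.
The Hessian is diagonal: diag(L_pp, L_qq). Second derivatives: L_pp(-4)=-432, L_pp(-2)=288, L_pp(2)=-864; L_qq(-4)=72, L_qq(-2)=-24, L_qq(-1)=36.
Saddle points occur where the two diagonal entries have opposite signs: (-4, -4), (-4, -1), (-2, -2), (2, -4), (2, -1). Count: 5.

5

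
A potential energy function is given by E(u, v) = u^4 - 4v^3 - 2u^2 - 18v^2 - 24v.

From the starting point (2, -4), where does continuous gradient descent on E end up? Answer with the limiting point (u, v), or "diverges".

(1, -2)

E is separable, so gradient descent decouples: u follows -∂E/∂u, v follows -∂E/∂v.
∂E/∂u = 4u(u - 1)(u + 1); at u=2 this is 24, so u decreases.
∂E/∂v = -12(v + 1)(v + 2); at v=-4 this is -72, so v increases.
u converges to its nearest critical value 1 (a local min of the u-part); v converges to -2. The iterate converges to (1, -2).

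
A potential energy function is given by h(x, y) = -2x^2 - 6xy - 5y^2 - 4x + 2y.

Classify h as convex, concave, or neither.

h is quadratic, so its Hessian is the constant matrix H = [[-4, -6], [-6, -10]].
det(H) = 4, tr(H) = -14.
det(H) > 0 and tr(H) < 0, so H is negative definite everywhere: concave.

concave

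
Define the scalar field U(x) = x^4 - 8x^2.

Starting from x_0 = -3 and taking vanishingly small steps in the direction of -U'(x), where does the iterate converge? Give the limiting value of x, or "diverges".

U'(x) = 4x(x - 2)(x + 2), so U'(-3) = -60.
Gradient descent moves in the -U' direction, i.e. x is increasing.
The nearest critical point in that direction is x = -2, where U'' = 32 > 0 (a local minimum). The iterate converges there.

-2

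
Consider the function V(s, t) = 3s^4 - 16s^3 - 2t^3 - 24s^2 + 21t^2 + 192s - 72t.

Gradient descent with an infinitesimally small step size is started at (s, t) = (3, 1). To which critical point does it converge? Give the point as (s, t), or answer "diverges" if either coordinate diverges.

V is separable, so gradient descent decouples: s follows -∂V/∂s, t follows -∂V/∂t.
∂V/∂s = 12(s - 4)(s - 2)(s + 2); at s=3 this is -60, so s increases.
∂V/∂t = -6(t - 4)(t - 3); at t=1 this is -36, so t increases.
s converges to its nearest critical value 4 (a local min of the s-part); t converges to 3. The iterate converges to (4, 3).

(4, 3)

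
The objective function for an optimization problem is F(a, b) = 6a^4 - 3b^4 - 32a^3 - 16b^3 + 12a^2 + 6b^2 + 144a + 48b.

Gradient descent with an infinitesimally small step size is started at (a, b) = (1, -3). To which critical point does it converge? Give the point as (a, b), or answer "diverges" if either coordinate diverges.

(-1, -1)

F is separable, so gradient descent decouples: a follows -∂F/∂a, b follows -∂F/∂b.
∂F/∂a = 24(a - 3)(a - 2)(a + 1); at a=1 this is 96, so a decreases.
∂F/∂b = -12(b - 1)(b + 1)(b + 4); at b=-3 this is -96, so b increases.
a converges to its nearest critical value -1 (a local min of the a-part); b converges to -1. The iterate converges to (-1, -1).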